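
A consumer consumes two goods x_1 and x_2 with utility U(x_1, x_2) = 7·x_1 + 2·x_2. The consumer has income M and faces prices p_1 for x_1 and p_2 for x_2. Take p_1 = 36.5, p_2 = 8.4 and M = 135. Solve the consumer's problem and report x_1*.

Perfect substitutes: compare marginal utility per dollar. 7/p_1 vs 2/p_2 → 0.1918 vs 0.2381.
x_2 gives more utility per dollar, so spend all income on x_2: x_2* = M/p_2, x_1* = 0.
Numerically: x_1* = 0, x_2* = 16.0714.

x_1* = 0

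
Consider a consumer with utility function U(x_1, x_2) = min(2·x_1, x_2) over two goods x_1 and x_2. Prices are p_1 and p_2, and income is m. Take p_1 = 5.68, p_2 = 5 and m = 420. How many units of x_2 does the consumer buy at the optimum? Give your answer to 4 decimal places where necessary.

With perfect complements, no substitution: consume in ratio x_1:x_2 = 1:2.
Budget: p_1·x_1 + p_2·2·x_1 = m, so (p_1 + 2·p_2)·x_1 = m.
Demand: x_1*(p_1,p_2,m) = m/(p_1 + 2·p_2), x_2* = 2·m/(p_1 + 2·p_2).
Here 5.68 + 2·5 = 15.68, giving x_2* = 53.5714.

x_2* = 53.5714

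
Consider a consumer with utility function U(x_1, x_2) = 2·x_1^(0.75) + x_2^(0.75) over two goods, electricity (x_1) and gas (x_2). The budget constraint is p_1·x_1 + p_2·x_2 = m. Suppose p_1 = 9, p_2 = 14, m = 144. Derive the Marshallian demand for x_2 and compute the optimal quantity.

MU_x_1 ∝ 2·x_1^(-0.25), MU_x_2 ∝ x_2^(-0.25), so MRS = 2·(x_2/x_1)^(0.25) = p_1/p_2.
Hence x_2/x_1 = ((1/2)·p_1/p_2)^(1/(0.25)), i.e. raised to the 4 power.
With the ratio pinned down, the budget gives x_1* = m/(p_1 + p_2·(x_2/x_1)) and x_2* = (x_2/x_1)·x_1*.
Numerically x_2/x_1 = 0.010674, so x_1* = 144/(9 + 14·0.010674) = 15.7387 and x_2* = 0.010674·15.7387 = 0.168.

x_2* = 0.168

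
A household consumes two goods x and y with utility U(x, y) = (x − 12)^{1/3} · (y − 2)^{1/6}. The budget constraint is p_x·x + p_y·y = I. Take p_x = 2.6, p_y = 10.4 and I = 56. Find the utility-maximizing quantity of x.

x* = 13.0256

Let x' = x−12, y' = y−2. MRS = 2·y'/x' = p_x/p_y.
After buying the subsistence bundle (12, 2), a share 2/3 of the remaining income goes to x: x* = 12 + 2/3·(I − 12p_x − 2p_y)/p_x.
Discretionary income = 56 − 12·2.6 − 2·10.4 = 4; x* = 12 + 2/3·4/2.6 = 13.0256.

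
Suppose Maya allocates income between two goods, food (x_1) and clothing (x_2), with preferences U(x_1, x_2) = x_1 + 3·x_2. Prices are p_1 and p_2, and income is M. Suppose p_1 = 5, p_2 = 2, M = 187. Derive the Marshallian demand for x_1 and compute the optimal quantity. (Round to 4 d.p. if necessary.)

x_2 gives more utility per dollar, so spend all income on x_2: x_2* = M/p_2, x_1* = 0.
Numerically: x_1* = 0, x_2* = 93.5.

x_1* = 0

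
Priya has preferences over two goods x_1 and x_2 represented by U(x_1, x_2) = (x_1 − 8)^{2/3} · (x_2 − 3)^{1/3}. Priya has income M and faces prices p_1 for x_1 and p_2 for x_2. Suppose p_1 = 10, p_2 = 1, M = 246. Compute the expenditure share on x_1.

This is Cobb-Douglas in (x_1−8, x_2−3): tangency gives 2/3·p_2·(x_2−3) = 1/3·p_1·(x_1−8).
Substituting into the budget: x_1* = 8 + 2/3·(M − 8·p_1 − 3·p_2)/p_1, and x_2* = 3 + 1/3·(…)/p_2.
Discretionary income = 246 − 8·10 − 3·1 = 163; x_1* = 8 + 2/3·163/10 = 18.8667; x_2* = 3 + 1/3·163/1 = 57.3333.
Expenditure on x_1: 10·18.8667 = 188.6667; share = 0.7669.

share on x_1 = 0.7669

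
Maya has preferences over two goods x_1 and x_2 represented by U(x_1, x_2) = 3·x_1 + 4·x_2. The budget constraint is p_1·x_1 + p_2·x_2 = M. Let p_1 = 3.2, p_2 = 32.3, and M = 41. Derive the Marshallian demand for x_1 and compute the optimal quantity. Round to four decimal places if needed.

x_1* = 12.8125

Perfect substitutes: compare marginal utility per dollar. 3/p_1 vs 4/p_2 → 0.9375 vs 0.1238.
x_1 gives more utility per dollar, so spend all income on x_1: x_1* = M/p_1, x_2* = 0.
Numerically: x_1* = 12.8125, x_2* = 0.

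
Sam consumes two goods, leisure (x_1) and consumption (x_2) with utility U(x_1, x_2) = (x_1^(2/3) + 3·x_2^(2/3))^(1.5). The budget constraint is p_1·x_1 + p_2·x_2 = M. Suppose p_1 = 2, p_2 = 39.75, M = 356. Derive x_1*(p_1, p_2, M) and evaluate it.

x_1* = 166.6118

MRS = MU_x_1/MU_x_2 = (1/3)·(x_2/x_1)^(1/3). Set equal to p_1/p_2.
Hence x_2/x_1 = (3·p_1/p_2)^(1/(1/3)), i.e. raised to the 3 power.
With the ratio pinned down, the budget gives x_1* = M/(p_1 + p_2·(x_2/x_1)) and x_2* = (x_2/x_1)·x_1*.
Numerically x_2/x_1 = 0.003439, so x_1* = 356/(2 + 39.75·0.003439) = 166.6118.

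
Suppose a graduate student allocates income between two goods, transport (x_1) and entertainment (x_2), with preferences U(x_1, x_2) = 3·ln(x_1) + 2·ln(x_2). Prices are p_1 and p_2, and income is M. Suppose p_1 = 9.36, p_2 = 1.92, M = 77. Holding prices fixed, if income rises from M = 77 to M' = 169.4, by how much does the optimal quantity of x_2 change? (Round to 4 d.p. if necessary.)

The MRS is (3/2)·x_2/x_1. Set MRS = p_1/p_2.
So 3·p_2·x_2 = 2·p_1·x_1; combined with the budget, a share 0.6 of income goes to x_1.
Demand: x_1*(p_1,p_2,M) = 0.6·M/p_1 and x_2* = 0.4·M/p_2.
At p_1=9.36, p_2=1.92, M=77: x_2* = 0.4·77/1.92 = 16.0417.
At M' = 169.4: x_2* = 35.2917. Change: 35.2917 − 16.0417 = 19.25.

Δx_2* = 19.25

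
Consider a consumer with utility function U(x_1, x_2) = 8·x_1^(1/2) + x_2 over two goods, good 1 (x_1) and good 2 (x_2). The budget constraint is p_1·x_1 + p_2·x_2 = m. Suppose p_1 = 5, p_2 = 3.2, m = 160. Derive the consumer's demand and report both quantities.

Utility is quasi-linear in x_2; the FOC for x_1 is 4/√x_1 = p_1/p_2.
Thus x_1* = (4·p_2/p_1)² — independent of m — with the rest of income spent on x_2.
Plugging in: x_1* = (4·3.2/5)² = 6.5536, x_2* = 39.76.

x_1* = 6.5536, x_2* = 39.76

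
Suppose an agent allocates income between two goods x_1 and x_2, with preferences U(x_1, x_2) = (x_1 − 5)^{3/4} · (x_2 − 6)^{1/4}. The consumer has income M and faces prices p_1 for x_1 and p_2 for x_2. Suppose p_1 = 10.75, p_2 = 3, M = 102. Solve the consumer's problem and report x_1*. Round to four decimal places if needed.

This is Cobb-Douglas in (x_1−5, x_2−6): tangency gives 0.75·p_2·(x_2−6) = 0.25·p_1·(x_1−5).
After buying the subsistence bundle (5, 6), a share 0.75 of the remaining income goes to x_1: x_1* = 5 + 0.75·(M − 5p_1 − 6p_2)/p_1.
Discretionary income = 102 − 5·10.75 − 6·3 = 30.25; x_1* = 5 + 0.75·30.25/10.75 = 7.1105.

x_1* = 7.1105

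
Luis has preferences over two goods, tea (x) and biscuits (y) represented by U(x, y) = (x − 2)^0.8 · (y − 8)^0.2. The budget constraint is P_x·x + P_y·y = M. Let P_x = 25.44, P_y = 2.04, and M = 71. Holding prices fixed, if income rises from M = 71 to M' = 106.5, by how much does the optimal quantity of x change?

Δx* = 1.1164

Let x' = x−2, y' = y−8. MRS = 4·y'/x' = P_x/P_y.
After buying the subsistence bundle (2, 8), a share 0.8 of the remaining income goes to x: x* = 2 + 0.8·(M − 2P_x − 8P_y)/P_x.
Discretionary income = 71 − 2·25.44 − 8·2.04 = 3.8; x* = 2 + 0.8·3.8/25.44 = 2.1195.
At M' = 106.5: x* = 3.2358. Change: 3.2358 − 2.1195 = 1.1164.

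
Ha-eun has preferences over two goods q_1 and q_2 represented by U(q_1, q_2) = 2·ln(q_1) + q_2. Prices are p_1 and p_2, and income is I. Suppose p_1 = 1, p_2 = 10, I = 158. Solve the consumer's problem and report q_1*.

Set MRS = p_1/p_2: (2/q_1)/1 = p_1/p_2.
So q_1*(p_1,p_2) = 2·p_2/p_1, independent of income; and q_2* = (I − 2·p_2)/p_2.
At the given prices: q_1* = 2·10/1 = 20.

q_1* = 20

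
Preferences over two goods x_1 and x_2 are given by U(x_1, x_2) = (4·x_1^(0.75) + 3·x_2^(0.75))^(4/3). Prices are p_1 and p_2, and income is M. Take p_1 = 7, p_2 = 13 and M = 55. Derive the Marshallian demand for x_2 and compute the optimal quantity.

MU_x_1 ∝ 4·x_1^(-0.25), MU_x_2 ∝ 3·x_2^(-0.25), so MRS = (4/3)·(x_2/x_1)^(0.25) = p_1/p_2.
Hence x_2/x_1 = ((3/4)·p_1/p_2)^(1/(0.25)), i.e. raised to the 4 power.
With the ratio pinned down, the budget gives x_1* = M/(p_1 + p_2·(x_2/x_1)) and x_2* = (x_2/x_1)·x_1*.
Numerically x_2/x_1 = 0.026599, so x_1* = 55/(7 + 13·0.026599) = 7.4873 and x_2* = 0.026599·7.4873 = 0.1992.

x_2* = 0.1992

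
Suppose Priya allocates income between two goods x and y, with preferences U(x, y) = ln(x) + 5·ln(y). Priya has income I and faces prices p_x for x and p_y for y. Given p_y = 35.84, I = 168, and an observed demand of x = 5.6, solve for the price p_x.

MU_x/MU_y = (y)/(5·x); tangency sets this equal to p_x/p_y.
So p_y·y = 5·p_x·x; combined with the budget, a share 1/6 of income goes to x.
Demand: x*(p_x,p_y,I) = 1/6·I/p_x and y* = 5/6·I/p_y.
Set x* = 5.6 in the demand function and solve for p_x: p_x = 5.

p_x = 5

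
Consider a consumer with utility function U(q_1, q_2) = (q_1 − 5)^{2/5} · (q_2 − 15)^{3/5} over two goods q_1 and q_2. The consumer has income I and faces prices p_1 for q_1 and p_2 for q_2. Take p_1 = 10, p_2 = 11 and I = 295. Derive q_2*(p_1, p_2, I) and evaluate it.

MRS = (2/3)·(q_2−15)/(q_1−5). Tangency with p_1/p_2 gives q_2−15 = (3/2)·(p_1/p_2)·(q_1−5).
Substituting into the budget: q_1* = 5 + 0.4·(I − 5·p_1 − 15·p_2)/p_1, and q_2* = 15 + 0.6·(…)/p_2.
Discretionary income = 295 − 5·10 − 15·11 = 80; q_2* = 15 + 0.6·80/11 = 19.3636.

q_2* = 19.3636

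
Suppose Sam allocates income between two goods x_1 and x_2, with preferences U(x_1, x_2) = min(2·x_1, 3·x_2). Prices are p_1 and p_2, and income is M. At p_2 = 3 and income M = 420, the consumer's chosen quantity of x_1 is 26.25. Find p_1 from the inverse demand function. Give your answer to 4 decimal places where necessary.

p_1 = 14

Leontief preferences: the optimum is at the kink where x_1/3 = x_2/2, i.e. x_2 = (2/3)·x_1.
Budget: p_1·x_1 + p_2·(2/3)·x_1 = M, so (3·p_1 + 2·p_2)·x_1 = 3·M.
Demand: x_1*(p_1,p_2,M) = 3·M/(3·p_1 + 2·p_2), x_2* = 2·M/(3·p_1 + 2·p_2).
Set x_1* = 26.25 in the demand function and solve for p_1: p_1 = 14.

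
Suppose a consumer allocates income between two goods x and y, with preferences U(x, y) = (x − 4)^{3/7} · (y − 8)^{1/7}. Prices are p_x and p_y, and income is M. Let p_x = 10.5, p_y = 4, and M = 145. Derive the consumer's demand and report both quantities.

Let x' = x−4, y' = y−8. MRS = 3·y'/x' = p_x/p_y.
After buying the subsistence bundle (4, 8), a share 0.75 of the remaining income goes to x: x* = 4 + 0.75·(M − 4p_x − 8p_y)/p_x.
Discretionary income = 145 − 4·10.5 − 8·4 = 71; x* = 4 + 0.75·71/10.5 = 9.0714; y* = 8 + 0.25·71/4 = 12.4375.

x* = 9.0714, y* = 12.4375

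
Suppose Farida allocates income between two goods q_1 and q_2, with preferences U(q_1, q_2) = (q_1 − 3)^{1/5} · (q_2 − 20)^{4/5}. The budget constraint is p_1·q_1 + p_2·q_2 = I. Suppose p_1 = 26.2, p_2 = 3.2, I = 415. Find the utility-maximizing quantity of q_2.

This is Cobb-Douglas in (q_1−3, q_2−20): tangency gives 0.2·p_2·(q_2−20) = 0.8·p_1·(q_1−3).
After buying the subsistence bundle (3, 20), a share 0.2 of the remaining income goes to q_1: q_1* = 3 + 0.2·(I − 3p_1 − 20p_2)/p_1.
Discretionary income = 415 − 3·26.2 − 20·3.2 = 272.4; q_2* = 20 + 0.8·272.4/3.2 = 88.1.

q_2* = 88.1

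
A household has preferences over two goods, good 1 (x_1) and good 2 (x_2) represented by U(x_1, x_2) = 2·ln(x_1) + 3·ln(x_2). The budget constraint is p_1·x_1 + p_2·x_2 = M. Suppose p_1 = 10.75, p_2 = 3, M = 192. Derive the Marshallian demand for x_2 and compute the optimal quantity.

x_2* = 38.4

Tangency: MRS = (2/3)·x_2/x_1 = p_1/p_2.
Rearranging, p_2·x_2 = (3/2)·p_1·x_1. Substituting into the budget gives p_1·x_1·(1 + (3/2)) = M.
Demand: x_1*(p_1,p_2,M) = 0.4·M/p_1 and x_2* = 0.6·M/p_2.
At p_1=10.75, p_2=3, M=192: x_2* = 0.6·192/3 = 38.4.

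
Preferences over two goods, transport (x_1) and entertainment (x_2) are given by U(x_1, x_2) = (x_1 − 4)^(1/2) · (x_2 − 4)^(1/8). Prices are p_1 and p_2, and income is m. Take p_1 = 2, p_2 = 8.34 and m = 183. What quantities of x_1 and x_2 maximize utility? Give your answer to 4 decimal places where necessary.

After buying the subsistence bundle (4, 4), a share 0.8 of the remaining income goes to x_1: x_1* = 4 + 0.8·(m − 4p_1 − 4p_2)/p_1.
Discretionary income = 183 − 4·2 − 4·8.34 = 141.64; x_1* = 4 + 0.8·141.64/2 = 60.656; x_2* = 4 + 0.2·141.64/8.34 = 7.3966.

x_1* = 60.656, x_2* = 7.3966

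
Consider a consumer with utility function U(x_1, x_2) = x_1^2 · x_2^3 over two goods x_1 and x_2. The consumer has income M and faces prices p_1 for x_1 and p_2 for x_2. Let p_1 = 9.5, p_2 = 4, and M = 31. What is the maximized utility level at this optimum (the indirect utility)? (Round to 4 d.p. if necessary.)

V = 171.2991

Tangency: MRS = (2/3)·x_2/x_1 = p_1/p_2.
So 2·p_2·x_2 = 3·p_1·x_1; combined with the budget, a share 0.4 of income goes to x_1.
Demand: x_1*(p_1,p_2,M) = 0.4·M/p_1 and x_2* = 0.6·M/p_2.
At p_1=9.5, p_2=4, M=31: x_1* = 0.4·31/9.5 = 1.3053, x_2* = 4.65.
Utility at the optimum: U(1.3053, 4.65) = 171.2991.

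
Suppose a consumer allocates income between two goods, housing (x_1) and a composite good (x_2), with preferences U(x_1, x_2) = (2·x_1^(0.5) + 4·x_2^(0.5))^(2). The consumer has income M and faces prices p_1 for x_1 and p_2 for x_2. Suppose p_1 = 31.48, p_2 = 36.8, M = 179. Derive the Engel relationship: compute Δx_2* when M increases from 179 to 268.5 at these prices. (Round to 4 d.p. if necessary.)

With the ratio pinned down, the budget gives x_1* = M/(p_1 + p_2·(x_2/x_1)) and x_2* = (x_2/x_1)·x_1*.
Numerically x_2/x_1 = 2.927075, so x_1* = 179/(31.48 + 36.8·2.927075) = 1.286 and x_2* = 2.927075·1.286 = 3.7641.
At M' = 268.5: x_2* = 5.6461. Change: 5.6461 − 3.7641 = 1.882.

Δx_2* = 1.882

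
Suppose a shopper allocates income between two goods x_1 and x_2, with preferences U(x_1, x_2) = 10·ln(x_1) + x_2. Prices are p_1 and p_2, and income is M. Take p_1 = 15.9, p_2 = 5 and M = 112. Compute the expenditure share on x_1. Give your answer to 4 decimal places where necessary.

MU_x_1 = 10/x_1, MU_x_2 = 1. Tangency: 10/x_1 = p_1/p_2.
So x_1*(p_1,p_2) = 10·p_2/p_1, independent of income; and x_2* = (M − 10·p_2)/p_2.
At the given prices: x_1* = 10·5/15.9 = 3.1447, and x_2* = 12.4.
Expenditure on x_1: 15.9·3.1447 = 50; share = 0.4464.

share on x_1 = 0.4464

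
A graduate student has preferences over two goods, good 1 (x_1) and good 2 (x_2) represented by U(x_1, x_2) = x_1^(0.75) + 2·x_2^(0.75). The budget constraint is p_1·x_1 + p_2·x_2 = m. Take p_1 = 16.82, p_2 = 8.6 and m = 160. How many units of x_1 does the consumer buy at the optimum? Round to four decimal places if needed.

MU_x_1 ∝ x_1^(-0.25), MU_x_2 ∝ 2·x_2^(-0.25), so MRS = (1/2)·(x_2/x_1)^(0.25) = p_1/p_2.
Solve for the ratio: x_2/x_1 = [2·p_1/p_2]^(4).
With the ratio pinned down, the budget gives x_1* = m/(p_1 + p_2·(x_2/x_1)) and x_2* = (x_2/x_1)·x_1*.
Numerically x_2/x_1 = 234.115487, so x_1* = 160/(16.82 + 8.6·234.115487) = 0.0788.

x_1* = 0.0788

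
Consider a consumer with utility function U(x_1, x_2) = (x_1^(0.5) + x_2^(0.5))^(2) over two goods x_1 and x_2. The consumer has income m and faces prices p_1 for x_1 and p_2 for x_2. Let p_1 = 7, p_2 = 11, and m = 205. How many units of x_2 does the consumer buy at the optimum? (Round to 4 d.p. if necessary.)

MRS = MU_x_1/MU_x_2 = (x_2/x_1)^(0.5). Set equal to p_1/p_2.
Hence x_2/x_1 = (p_1/p_2)^(1/(0.5)), i.e. raised to the 2 power.
Substitute x_2 = (x_2/x_1)·x_1 into the budget: x_1* = m/(p_1 + p_2·(x_2/x_1)).
Numerically x_2/x_1 = 0.404959, so x_1* = 205/(7 + 11·0.404959) = 17.8968 and x_2* = 0.404959·17.8968 = 7.2475.

x_2* = 7.2475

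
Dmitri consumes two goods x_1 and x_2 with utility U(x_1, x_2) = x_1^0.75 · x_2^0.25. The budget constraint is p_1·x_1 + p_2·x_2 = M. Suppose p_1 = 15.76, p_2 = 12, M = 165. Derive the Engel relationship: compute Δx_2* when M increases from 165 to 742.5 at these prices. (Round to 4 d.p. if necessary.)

The MRS is 3·x_2/x_1. Set MRS = p_1/p_2.
So 0.75·p_2·x_2 = 0.25·p_1·x_1; combined with the budget, a share 0.75 of income goes to x_1.
Demand: x_1*(p_1,p_2,M) = 0.75·M/p_1 and x_2* = 0.25·M/p_2.
At p_1=15.76, p_2=12, M=165: x_2* = 0.25·165/12 = 3.4375.
At M' = 742.5: x_2* = 15.4688. Change: 15.4688 − 3.4375 = 12.0312.

Δx_2* = 12.0312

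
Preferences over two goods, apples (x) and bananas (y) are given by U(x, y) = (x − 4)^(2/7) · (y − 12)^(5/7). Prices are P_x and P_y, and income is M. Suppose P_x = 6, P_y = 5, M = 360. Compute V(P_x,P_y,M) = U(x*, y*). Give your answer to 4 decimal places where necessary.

V = 28.8065

Let x' = x−4, y' = y−12. MRS = (2/5)·y'/x' = P_x/P_y.
Substituting into the budget: x* = 4 + 2/7·(M − 4·P_x − 12·P_y)/P_x, and y* = 12 + 5/7·(…)/P_y.
Discretionary income = 360 − 4·6 − 12·5 = 276; x* = 4 + 2/7·276/6 = 17.1429; y* = 12 + 5/7·276/5 = 51.4286.
Utility at the optimum: U(17.1429, 51.4286) = 28.8065.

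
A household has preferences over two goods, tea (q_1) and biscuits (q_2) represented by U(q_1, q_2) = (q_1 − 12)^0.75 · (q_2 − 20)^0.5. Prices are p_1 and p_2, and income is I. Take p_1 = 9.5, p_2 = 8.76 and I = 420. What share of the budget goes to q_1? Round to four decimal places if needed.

share on q_1 = 0.4583

MRS = (3/2)·(q_2−20)/(q_1−12). Tangency with p_1/p_2 gives q_2−20 = (2/3)·(p_1/p_2)·(q_1−12).
Substituting into the budget: q_1* = 12 + 0.6·(I − 12·p_1 − 20·p_2)/p_1, and q_2* = 20 + 0.4·(…)/p_2.
Discretionary income = 420 − 12·9.5 − 20·8.76 = 130.8; q_1* = 12 + 0.6·130.8/9.5 = 20.2611; q_2* = 20 + 0.4·130.8/8.76 = 25.9726.
Expenditure on q_1: 9.5·20.2611 = 192.48; share = 0.4583.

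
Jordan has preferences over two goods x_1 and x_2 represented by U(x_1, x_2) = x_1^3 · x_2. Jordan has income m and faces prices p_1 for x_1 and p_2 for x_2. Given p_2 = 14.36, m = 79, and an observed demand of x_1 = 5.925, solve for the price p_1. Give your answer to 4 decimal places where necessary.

p_1 = 10

The MRS is 3·x_2/x_1. Set MRS = p_1/p_2.
Rearranging, p_2·x_2 = (1/3)·p_1·x_1. Substituting into the budget gives p_1·x_1·(1 + (1/3)) = m.
Demand: x_1*(p_1,p_2,m) = 0.75·m/p_1 and x_2* = 0.25·m/p_2.
Set x_1* = 5.925 in the demand function and solve for p_1: p_1 = 10.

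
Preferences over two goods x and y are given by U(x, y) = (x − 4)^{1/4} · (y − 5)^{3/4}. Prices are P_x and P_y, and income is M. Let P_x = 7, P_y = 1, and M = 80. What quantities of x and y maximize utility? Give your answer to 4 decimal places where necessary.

This is Cobb-Douglas in (x−4, y−5): tangency gives 0.25·P_y·(y−5) = 0.75·P_x·(x−4).
After buying the subsistence bundle (4, 5), a share 0.25 of the remaining income goes to x: x* = 4 + 0.25·(M − 4P_x − 5P_y)/P_x.
Discretionary income = 80 − 4·7 − 5·1 = 47; x* = 4 + 0.25·47/7 = 5.6786; y* = 5 + 0.75·47/1 = 40.25.

x* = 5.6786, y* = 40.25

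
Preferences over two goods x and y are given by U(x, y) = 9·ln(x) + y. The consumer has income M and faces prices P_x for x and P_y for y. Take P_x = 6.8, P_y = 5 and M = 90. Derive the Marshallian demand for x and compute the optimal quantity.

MU_x = 9/x, MU_y = 1. Tangency: 9/x = P_x/P_y.
So x*(P_x,P_y) = 9·P_y/P_x, independent of income; and y* = (M − 9·P_y)/P_y.
At the given prices: x* = 9·5/6.8 = 6.6176.

x* = 6.6176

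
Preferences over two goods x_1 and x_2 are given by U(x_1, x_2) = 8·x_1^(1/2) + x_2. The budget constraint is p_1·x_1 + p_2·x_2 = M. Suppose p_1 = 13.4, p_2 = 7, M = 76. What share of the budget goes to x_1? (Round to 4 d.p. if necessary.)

Utility is quasi-linear in x_2; the FOC for x_1 is 4/√x_1 = p_1/p_2.
Solve: √x_1 = 4·p_2/p_1, so x_1*(p_1,p_2) = (4·p_2/p_1)², and x_2* = (M − p_1·x_1*)/p_2.
Plugging in: x_1* = (4·7/13.4)² = 4.3662, x_2* = 2.4989.
Expenditure on x_1: 13.4·4.3662 = 58.5075; share = 0.7698.

share on x_1 = 0.7698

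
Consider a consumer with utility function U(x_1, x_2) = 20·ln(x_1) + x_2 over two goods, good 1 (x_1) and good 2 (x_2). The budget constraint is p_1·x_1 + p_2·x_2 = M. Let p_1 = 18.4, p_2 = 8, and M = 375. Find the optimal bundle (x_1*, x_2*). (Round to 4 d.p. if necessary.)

Set MRS = p_1/p_2: (20/x_1)/1 = p_1/p_2.
So x_1*(p_1,p_2) = 20·p_2/p_1, independent of income; and x_2* = (M − 20·p_2)/p_2.
At the given prices: x_1* = 20·8/18.4 = 8.6957, and x_2* = 26.875.

x_1* = 8.6957, x_2* = 26.875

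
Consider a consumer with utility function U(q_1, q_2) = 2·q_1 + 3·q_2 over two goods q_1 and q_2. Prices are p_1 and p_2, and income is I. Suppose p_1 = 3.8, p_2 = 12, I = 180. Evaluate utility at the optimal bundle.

V = 94.7368

Perfect substitutes: compare marginal utility per dollar. 2/p_1 vs 3/p_2 → 0.5263 vs 0.25.
q_1 gives more utility per dollar, so spend all income on q_1: q_1* = I/p_1, q_2* = 0.
Numerically: q_1* = 47.3684, q_2* = 0.
Utility at the optimum: U(47.3684, 0) = 94.7368.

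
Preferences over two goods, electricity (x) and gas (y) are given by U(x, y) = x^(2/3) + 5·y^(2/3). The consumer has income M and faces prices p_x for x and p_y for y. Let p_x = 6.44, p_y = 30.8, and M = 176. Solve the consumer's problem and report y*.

y* = 4.8304

MU_x ∝ x^(-1/3), MU_y ∝ 5·y^(-1/3), so MRS = (1/5)·(y/x)^(1/3) = p_x/p_y.
Hence y/x = (5·p_x/p_y)^(1/(1/3)), i.e. raised to the 3 power.
With the ratio pinned down, the budget gives x* = M/(p_x + p_y·(y/x)) and y* = (y/x)·x*.
Numerically y/x = 1.142656, so x* = 176/(6.44 + 30.8·1.142656) = 4.2273 and y* = 1.142656·4.2273 = 4.8304.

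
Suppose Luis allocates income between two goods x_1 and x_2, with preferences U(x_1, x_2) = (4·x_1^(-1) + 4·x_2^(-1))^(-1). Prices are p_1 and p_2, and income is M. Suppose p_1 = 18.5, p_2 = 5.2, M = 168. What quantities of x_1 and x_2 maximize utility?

From the CES first-order condition, (x_2/x_1)^(2) = p_1/p_2.
Hence x_2/x_1 = (p_1/p_2)^(1/(2)), i.e. raised to the 0.5 power.
Substitute x_2 = (x_2/x_1)·x_1 into the budget: x_1* = M/(p_1 + p_2·(x_2/x_1)).
Numerically x_2/x_1 = 1.886185, so x_1* = 168/(18.5 + 5.2·1.886185) = 5.9347 and x_2* = 1.886185·5.9347 = 11.1939.

x_1* = 5.9347, x_2* = 11.1939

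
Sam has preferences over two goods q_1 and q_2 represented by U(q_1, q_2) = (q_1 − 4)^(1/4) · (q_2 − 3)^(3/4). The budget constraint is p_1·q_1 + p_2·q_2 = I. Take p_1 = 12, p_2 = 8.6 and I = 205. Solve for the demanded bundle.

q_1* = 6.7333, q_2* = 14.4419

Let q_1' = q_1−4, q_2' = q_2−3. MRS = (1/3)·q_2'/q_1' = p_1/p_2.
After buying the subsistence bundle (4, 3), a share 0.25 of the remaining income goes to q_1: q_1* = 4 + 0.25·(I − 4p_1 − 3p_2)/p_1.
Discretionary income = 205 − 4·12 − 3·8.6 = 131.2; q_1* = 4 + 0.25·131.2/12 = 6.7333; q_2* = 3 + 0.75·131.2/8.6 = 14.4419.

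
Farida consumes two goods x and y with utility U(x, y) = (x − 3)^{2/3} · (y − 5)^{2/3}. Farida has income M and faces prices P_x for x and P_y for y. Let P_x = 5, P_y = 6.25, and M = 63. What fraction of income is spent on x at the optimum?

Let x' = x−3, y' = y−5. MRS = y'/x' = P_x/P_y.
Substituting into the budget: x* = 3 + 0.5·(M − 3·P_x − 5·P_y)/P_x, and y* = 5 + 0.5·(…)/P_y.
Discretionary income = 63 − 3·5 − 5·6.25 = 16.75; x* = 3 + 0.5·16.75/5 = 4.675; y* = 5 + 0.5·16.75/6.25 = 6.34.
Expenditure on x: 5·4.675 = 23.375; share = 0.371.

share on x = 0.371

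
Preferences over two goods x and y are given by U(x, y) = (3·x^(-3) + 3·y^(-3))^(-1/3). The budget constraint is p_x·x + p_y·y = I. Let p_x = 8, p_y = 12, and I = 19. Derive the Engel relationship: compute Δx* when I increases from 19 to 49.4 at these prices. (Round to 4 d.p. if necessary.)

Substitute y = (y/x)·x into the budget: x* = I/(p_x + p_y·(y/x)).
Numerically y/x = 0.903602, so x* = 19/(8 + 12·0.903602) = 1.0083.
At I' = 49.4: x* = 2.6216. Change: 2.6216 − 1.0083 = 1.6133.

Δx* = 1.6133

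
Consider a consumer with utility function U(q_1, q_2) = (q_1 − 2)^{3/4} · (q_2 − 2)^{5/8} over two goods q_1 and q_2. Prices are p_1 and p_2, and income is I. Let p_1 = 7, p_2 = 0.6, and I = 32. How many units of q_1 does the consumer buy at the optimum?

q_1* = 3.3091

This is Cobb-Douglas in (q_1−2, q_2−2): tangency gives 0.75·p_2·(q_2−2) = 0.625·p_1·(q_1−2).
Substituting into the budget: q_1* = 2 + 6/11·(I − 2·p_1 − 2·p_2)/p_1, and q_2* = 2 + 5/11·(…)/p_2.
Discretionary income = 32 − 2·7 − 2·0.6 = 16.8; q_1* = 2 + 6/11·16.8/7 = 3.3091.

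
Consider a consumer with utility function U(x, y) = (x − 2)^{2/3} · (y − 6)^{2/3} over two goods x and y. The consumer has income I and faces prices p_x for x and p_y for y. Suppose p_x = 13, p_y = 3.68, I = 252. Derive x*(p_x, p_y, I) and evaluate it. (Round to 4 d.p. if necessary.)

x* = 9.8431

Substituting into the budget: x* = 2 + 0.5·(I − 2·p_x − 6·p_y)/p_x, and y* = 6 + 0.5·(…)/p_y.
Discretionary income = 252 − 2·13 − 6·3.68 = 203.92; x* = 2 + 0.5·203.92/13 = 9.8431.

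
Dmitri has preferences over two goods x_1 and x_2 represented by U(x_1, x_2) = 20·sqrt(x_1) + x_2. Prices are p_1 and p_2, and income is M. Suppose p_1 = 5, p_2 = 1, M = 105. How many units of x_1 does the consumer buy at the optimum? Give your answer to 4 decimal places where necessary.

Solve: √x_1 = 10·p_2/p_1, so x_1*(p_1,p_2) = (10·p_2/p_1)², and x_2* = (M − p_1·x_1*)/p_2.
Plugging in: x_1* = (10·1/5)² = 4.

x_1* = 4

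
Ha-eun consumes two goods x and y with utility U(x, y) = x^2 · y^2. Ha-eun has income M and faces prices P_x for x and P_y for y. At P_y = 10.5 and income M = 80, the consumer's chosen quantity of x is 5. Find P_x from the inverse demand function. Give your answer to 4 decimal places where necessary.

P_x = 8

MU_x/MU_y = (2·y)/(2·x); tangency sets this equal to P_x/P_y.
So 2·P_y·y = 2·P_x·x; combined with the budget, a share 0.5 of income goes to x.
Demand: x*(P_x,P_y,M) = 0.5·M/P_x and y* = 0.5·M/P_y.
Set x* = 5 in the demand function and solve for P_x: P_x = 8.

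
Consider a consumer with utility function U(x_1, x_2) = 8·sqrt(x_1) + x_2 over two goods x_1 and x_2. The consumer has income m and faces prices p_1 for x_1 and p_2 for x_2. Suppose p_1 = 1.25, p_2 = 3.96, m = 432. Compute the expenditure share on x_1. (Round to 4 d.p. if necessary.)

share on x_1 = 0.4646

MU_x_1 = 4/√x_1, MU_x_2 = 1. Tangency: 4/√x_1 = p_1/p_2.
Thus x_1* = (4·p_2/p_1)² — independent of m — with the rest of income spent on x_2.
Plugging in: x_1* = (4·3.96/1.25)² = 160.5796, x_2* = 58.4029.
Expenditure on x_1: 1.25·160.5796 = 200.7245; share = 0.4646.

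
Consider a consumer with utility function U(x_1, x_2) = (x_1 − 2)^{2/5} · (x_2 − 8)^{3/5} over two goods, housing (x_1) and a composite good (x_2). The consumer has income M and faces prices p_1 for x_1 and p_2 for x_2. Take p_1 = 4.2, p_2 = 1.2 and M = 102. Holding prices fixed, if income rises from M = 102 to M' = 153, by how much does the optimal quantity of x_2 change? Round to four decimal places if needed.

Δx_2* = 25.5

This is Cobb-Douglas in (x_1−2, x_2−8): tangency gives 0.4·p_2·(x_2−8) = 0.6·p_1·(x_1−2).
Substituting into the budget: x_1* = 2 + 0.4·(M − 2·p_1 − 8·p_2)/p_1, and x_2* = 8 + 0.6·(…)/p_2.
Discretionary income = 102 − 2·4.2 − 8·1.2 = 84; x_2* = 8 + 0.6·84/1.2 = 50.
At M' = 153: x_2* = 75.5. Change: 75.5 − 50 = 25.5.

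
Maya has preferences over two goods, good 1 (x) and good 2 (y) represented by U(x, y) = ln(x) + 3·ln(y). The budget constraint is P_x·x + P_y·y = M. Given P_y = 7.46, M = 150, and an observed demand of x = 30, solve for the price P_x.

MU_x/MU_y = (y)/(3·x); tangency sets this equal to P_x/P_y.
Rearranging, P_y·y = 3·P_x·x. Substituting into the budget gives P_x·x·(1 + 3) = M.
Demand: x*(P_x,P_y,M) = 0.25·M/P_x and y* = 0.75·M/P_y.
Set x* = 30 in the demand function and solve for P_x: P_x = 1.25.

P_x = 1.25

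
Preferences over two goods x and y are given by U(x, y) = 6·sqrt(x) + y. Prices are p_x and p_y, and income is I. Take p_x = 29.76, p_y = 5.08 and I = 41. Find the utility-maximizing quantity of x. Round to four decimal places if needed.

x* = 0.2622

Utility is quasi-linear in y; the FOC for x is 3/√x = p_x/p_y.
Thus x* = (3·p_y/p_x)² — independent of I — with the rest of income spent on y.
Plugging in: x* = (3·5.08/29.76)² = 0.2622.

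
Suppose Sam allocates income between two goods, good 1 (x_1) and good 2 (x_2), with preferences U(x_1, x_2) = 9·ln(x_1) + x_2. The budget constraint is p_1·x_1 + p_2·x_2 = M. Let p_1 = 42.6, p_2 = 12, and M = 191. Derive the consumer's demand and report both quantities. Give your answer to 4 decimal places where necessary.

x_1* = 2.5352, x_2* = 6.9167

Set MRS = p_1/p_2: (9/x_1)/1 = p_1/p_2.
So x_1*(p_1,p_2) = 9·p_2/p_1, independent of income; and x_2* = (M − 9·p_2)/p_2.
At the given prices: x_1* = 9·12/42.6 = 2.5352, and x_2* = 6.9167.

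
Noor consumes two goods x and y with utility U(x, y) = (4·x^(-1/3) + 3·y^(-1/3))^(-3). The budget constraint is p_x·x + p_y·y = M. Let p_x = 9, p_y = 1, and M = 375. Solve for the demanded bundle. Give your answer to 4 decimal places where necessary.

Substitute y = (y/x)·x into the budget: x* = M/(p_x + p_y·(y/x)).
Numerically y/x = 4.187722, so x* = 375/(9 + 1·4.187722) = 28.4355 and y* = 4.187722·28.4355 = 119.0801.

x* = 28.4355, y* = 119.0801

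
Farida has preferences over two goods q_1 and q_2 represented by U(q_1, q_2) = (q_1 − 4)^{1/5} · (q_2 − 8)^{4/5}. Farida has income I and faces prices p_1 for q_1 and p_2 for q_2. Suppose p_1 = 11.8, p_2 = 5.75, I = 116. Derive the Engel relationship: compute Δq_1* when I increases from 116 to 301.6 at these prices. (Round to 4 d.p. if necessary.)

Let q_1' = q_1−4, q_2' = q_2−8. MRS = (1/4)·q_2'/q_1' = p_1/p_2.
Substituting into the budget: q_1* = 4 + 0.2·(I − 4·p_1 − 8·p_2)/p_1, and q_2* = 8 + 0.8·(…)/p_2.
Discretionary income = 116 − 4·11.8 − 8·5.75 = 22.8; q_1* = 4 + 0.2·22.8/11.8 = 4.3864.
At I' = 301.6: q_1* = 7.5322. Change: 7.5322 − 4.3864 = 3.1458.

Δq_1* = 3.1458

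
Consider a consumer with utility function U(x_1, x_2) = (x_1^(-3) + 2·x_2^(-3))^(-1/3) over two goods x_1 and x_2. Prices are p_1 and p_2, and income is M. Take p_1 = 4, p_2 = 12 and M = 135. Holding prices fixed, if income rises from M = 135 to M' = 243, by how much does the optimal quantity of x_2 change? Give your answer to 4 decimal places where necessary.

Δx_2* = 6.5747

Numerically x_2/x_1 = 0.903602, so x_1* = 135/(4 + 12·0.903602) = 9.0951 and x_2* = 0.903602·9.0951 = 8.2183.
At M' = 243: x_2* = 14.793. Change: 14.793 − 8.2183 = 6.5747.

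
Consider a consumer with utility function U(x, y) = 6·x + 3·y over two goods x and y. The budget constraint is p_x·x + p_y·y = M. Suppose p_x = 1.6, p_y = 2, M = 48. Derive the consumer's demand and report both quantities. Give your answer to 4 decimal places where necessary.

x* = 30, y* = 0

Perfect substitutes: compare marginal utility per dollar. 6/p_x vs 3/p_y → 3.75 vs 1.5.
x gives more utility per dollar, so spend all income on x: x* = M/p_x, y* = 0.
Numerically: x* = 30, y* = 0.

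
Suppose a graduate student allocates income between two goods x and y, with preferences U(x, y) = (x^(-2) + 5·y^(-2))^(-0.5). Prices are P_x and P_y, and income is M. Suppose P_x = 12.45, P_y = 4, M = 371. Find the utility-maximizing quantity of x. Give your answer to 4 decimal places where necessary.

Numerically y/x = 2.496662, so x* = 371/(12.45 + 4·2.496662) = 16.5354.

x* = 16.5354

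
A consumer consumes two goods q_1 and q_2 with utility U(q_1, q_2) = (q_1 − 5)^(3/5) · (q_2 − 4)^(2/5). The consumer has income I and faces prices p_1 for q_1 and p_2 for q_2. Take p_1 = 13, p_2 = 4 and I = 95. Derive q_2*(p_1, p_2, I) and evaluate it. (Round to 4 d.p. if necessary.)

q_2* = 5.4

Let q_1' = q_1−5, q_2' = q_2−4. MRS = (3/2)·q_2'/q_1' = p_1/p_2.
After buying the subsistence bundle (5, 4), a share 0.6 of the remaining income goes to q_1: q_1* = 5 + 0.6·(I − 5p_1 − 4p_2)/p_1.
Discretionary income = 95 − 5·13 − 4·4 = 14; q_2* = 4 + 0.4·14/4 = 5.4.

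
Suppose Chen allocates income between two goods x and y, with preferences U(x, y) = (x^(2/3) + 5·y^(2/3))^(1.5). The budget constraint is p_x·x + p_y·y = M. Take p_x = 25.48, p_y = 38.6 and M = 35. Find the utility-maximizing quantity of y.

Numerically y/x = 35.95393, so x* = 35/(25.48 + 38.6·35.95393) = 0.0248 and y* = 35.95393·0.0248 = 0.8904.

y* = 0.8904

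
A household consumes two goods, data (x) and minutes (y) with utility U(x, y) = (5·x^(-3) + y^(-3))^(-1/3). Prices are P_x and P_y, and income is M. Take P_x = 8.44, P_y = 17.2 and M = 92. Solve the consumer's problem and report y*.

y* = 2.8501

MRS = MU_x/MU_y = 5·(y/x)^(4). Set equal to P_x/P_y.
Solve for the ratio: y/x = [(1/5)·P_x/P_y]^(0.25).
Substitute y = (y/x)·x into the budget: x* = M/(P_x + P_y·(y/x)).
Numerically y/x = 0.559707, so x* = 92/(8.44 + 17.2·0.559707) = 5.0922 and y* = 0.559707·5.0922 = 2.8501.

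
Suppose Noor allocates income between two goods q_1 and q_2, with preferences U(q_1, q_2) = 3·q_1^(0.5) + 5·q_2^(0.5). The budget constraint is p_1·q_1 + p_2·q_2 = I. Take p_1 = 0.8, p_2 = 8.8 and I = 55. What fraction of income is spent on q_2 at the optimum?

From the CES first-order condition, (3/5)·(q_2/q_1)^(0.5) = p_1/p_2.
Hence q_2/q_1 = ((5/3)·p_1/p_2)^(1/(0.5)), i.e. raised to the 2 power.
With the ratio pinned down, the budget gives q_1* = I/(p_1 + p_2·(q_2/q_1)) and q_2* = (q_2/q_1)·q_1*.
Numerically q_2/q_1 = 0.022957, so q_1* = 55/(0.8 + 8.8·0.022957) = 54.8891 and q_2* = 0.022957·54.8891 = 1.2601.
Expenditure on q_2: 8.8·1.2601 = 11.0887; share = 0.2016.

share on q_2 = 0.2016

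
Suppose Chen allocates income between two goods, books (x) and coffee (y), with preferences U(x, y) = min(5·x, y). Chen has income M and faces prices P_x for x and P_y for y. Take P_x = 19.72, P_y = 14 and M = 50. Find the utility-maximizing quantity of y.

y* = 2.7864

Leontief preferences: the optimum is at the kink where x/1 = y/5, i.e. y = 5·x.
Budget: P_x·x + P_y·5·x = M, so (P_x + 5·P_y)·x = M.
Demand: x*(P_x,P_y,M) = M/(P_x + 5·P_y), y* = 5·M/(P_x + 5·P_y).
Here 19.72 + 5·14 = 89.72, giving y* = 2.7864.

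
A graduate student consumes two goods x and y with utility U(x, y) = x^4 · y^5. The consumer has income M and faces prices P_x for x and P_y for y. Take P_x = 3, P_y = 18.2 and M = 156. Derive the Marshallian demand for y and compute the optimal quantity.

MU_x/MU_y = (4·y)/(5·x); tangency sets this equal to P_x/P_y.
Rearranging, P_y·y = (5/4)·P_x·x. Substituting into the budget gives P_x·x·(1 + (5/4)) = M.
Demand: x*(P_x,P_y,M) = 4/9·M/P_x and y* = 5/9·M/P_y.
At P_x=3, P_y=18.2, M=156: y* = 5/9·156/18.2 = 4.7619.

y* = 4.7619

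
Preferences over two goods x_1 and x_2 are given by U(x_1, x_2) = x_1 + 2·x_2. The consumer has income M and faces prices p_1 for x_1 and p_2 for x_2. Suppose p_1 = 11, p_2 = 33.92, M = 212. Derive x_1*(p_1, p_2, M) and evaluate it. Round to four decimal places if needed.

x_1* = 19.2727

Perfect substitutes: compare marginal utility per dollar. 1/p_1 vs 2/p_2 → 0.0909 vs 0.059.
x_1 gives more utility per dollar, so spend all income on x_1: x_1* = M/p_1, x_2* = 0.
Numerically: x_1* = 19.2727, x_2* = 0.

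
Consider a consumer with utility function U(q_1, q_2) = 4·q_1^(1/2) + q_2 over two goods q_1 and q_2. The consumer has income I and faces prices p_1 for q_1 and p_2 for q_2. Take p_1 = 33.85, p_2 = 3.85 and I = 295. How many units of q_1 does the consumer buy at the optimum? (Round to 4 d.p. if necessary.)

Set MRS = p_1/p_2: 2·q_1^(−1/2) = p_1/p_2.
Solve: √q_1 = 2·p_2/p_1, so q_1*(p_1,p_2) = (2·p_2/p_1)², and q_2* = (I − p_1·q_1*)/p_2.
Plugging in: q_1* = (2·3.85/33.85)² = 0.0517.

q_1* = 0.0517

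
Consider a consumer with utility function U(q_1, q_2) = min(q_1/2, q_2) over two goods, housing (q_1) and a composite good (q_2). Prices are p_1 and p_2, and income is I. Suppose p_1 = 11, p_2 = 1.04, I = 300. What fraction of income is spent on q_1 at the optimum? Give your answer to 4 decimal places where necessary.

With perfect complements, no substitution: consume in ratio q_1:q_2 = 2:1.
Budget: p_1·q_1 + p_2·(1/2)·q_1 = I, so (2·p_1 + p_2)·q_1 = 2·I.
Demand: q_1*(p_1,p_2,I) = 2·I/(2·p_1 + p_2), q_2* = I/(2·p_1 + p_2).
Here 2·11 + 1.04 = 23.04, giving q_1* = 26.0417 and q_2* = 13.0208.
Expenditure on q_1: 11·26.0417 = 286.4583; share = 0.9549.

share on q_1 = 0.9549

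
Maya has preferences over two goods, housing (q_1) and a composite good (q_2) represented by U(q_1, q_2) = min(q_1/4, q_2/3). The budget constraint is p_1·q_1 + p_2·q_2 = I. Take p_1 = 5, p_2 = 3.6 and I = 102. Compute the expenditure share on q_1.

share on q_1 = 0.6494

Leontief preferences: the optimum is at the kink where q_1/4 = q_2/3, i.e. q_2 = (3/4)·q_1.
Budget: p_1·q_1 + p_2·(3/4)·q_1 = I, so (4·p_1 + 3·p_2)·q_1 = 4·I.
Demand: q_1*(p_1,p_2,I) = 4·I/(4·p_1 + 3·p_2), q_2* = 3·I/(4·p_1 + 3·p_2).
Here 4·5 + 3·3.6 = 30.8, giving q_1* = 13.2468 and q_2* = 9.9351.
Expenditure on q_1: 5·13.2468 = 66.2338; share = 0.6494.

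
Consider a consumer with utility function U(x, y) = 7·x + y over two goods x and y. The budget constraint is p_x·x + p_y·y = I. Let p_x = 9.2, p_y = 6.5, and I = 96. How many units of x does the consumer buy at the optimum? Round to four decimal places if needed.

Linear utility — the consumer picks whichever good has higher MU/price: 7/9.2 = 0.7609 vs 1/6.5 = 0.1538.
x gives more utility per dollar, so spend all income on x: x* = I/p_x, y* = 0.
Numerically: x* = 10.4348, y* = 0.

x* = 10.4348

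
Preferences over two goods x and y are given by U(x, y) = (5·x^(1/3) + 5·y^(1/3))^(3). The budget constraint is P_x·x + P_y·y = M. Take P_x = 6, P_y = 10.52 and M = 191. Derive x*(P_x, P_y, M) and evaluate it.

With the ratio pinned down, the budget gives x* = M/(P_x + P_y·(y/x)) and y* = (y/x)·x*.
Numerically y/x = 0.430728, so x* = 191/(6 + 10.52·0.430728) = 18.1365.

x* = 18.1365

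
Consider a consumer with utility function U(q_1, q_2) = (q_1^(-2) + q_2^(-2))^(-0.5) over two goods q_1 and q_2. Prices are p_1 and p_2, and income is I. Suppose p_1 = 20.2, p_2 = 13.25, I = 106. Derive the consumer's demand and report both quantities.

q_1* = 2.9902, q_2* = 3.4414

From the CES first-order condition, (q_2/q_1)^(3) = p_1/p_2.
Solve for the ratio: q_2/q_1 = [p_1/p_2]^(1/3).
Substitute q_2 = (q_2/q_1)·q_1 into the budget: q_1* = I/(p_1 + p_2·(q_2/q_1)).
Numerically q_2/q_1 = 1.15092, so q_1* = 106/(20.2 + 13.25·1.15092) = 2.9902 and q_2* = 1.15092·2.9902 = 3.4414.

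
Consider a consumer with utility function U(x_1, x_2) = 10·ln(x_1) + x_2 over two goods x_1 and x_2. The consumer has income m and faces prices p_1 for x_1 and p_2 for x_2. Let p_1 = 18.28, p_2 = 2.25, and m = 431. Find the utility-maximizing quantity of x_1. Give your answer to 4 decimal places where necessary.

x_1* = 1.2309

Set MRS = p_1/p_2: (10/x_1)/1 = p_1/p_2.
So x_1*(p_1,p_2) = 10·p_2/p_1, independent of income; and x_2* = (m − 10·p_2)/p_2.
At the given prices: x_1* = 10·2.25/18.28 = 1.2309.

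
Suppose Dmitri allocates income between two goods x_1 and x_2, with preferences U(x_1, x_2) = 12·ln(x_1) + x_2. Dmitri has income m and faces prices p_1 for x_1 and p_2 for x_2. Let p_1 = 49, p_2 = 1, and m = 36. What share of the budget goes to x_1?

At the given prices: x_1* = 12·1/49 = 0.2449, and x_2* = 24.
Expenditure on x_1: 49·0.2449 = 12; share = 0.3333.

share on x_1 = 0.3333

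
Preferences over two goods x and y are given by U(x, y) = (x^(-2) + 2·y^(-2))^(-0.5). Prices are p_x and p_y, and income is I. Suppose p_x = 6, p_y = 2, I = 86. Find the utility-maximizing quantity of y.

From the CES first-order condition, (1/2)·(y/x)^(3) = p_x/p_y.
Solve for the ratio: y/x = [2·p_x/p_y]^(1/3).
Substitute y = (y/x)·x into the budget: x* = I/(p_x + p_y·(y/x)).
Numerically y/x = 1.817121, so x* = 86/(6 + 2·1.817121) = 8.9265 and y* = 1.817121·8.9265 = 16.2205.

y* = 16.2205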